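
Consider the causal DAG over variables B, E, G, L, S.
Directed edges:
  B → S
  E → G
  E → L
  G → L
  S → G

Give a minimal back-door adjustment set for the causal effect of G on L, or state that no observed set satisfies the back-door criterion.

G→L: minimal back-door set {E}.

desc(G)\{G}={L}; candidates ⊆ {B,E,S}.
size 0: {}; under {} G still reaches {B,E,L,S} ∋ L.
{E}: G⊥L given {E} in G with G→· removed — back-door holds.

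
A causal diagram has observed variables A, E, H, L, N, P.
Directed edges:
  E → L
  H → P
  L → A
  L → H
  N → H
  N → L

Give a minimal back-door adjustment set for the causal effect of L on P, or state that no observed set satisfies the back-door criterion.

L→P: minimal back-door set {N}.

desc(L)\{L}={A,H,P}; candidates ⊆ {E,N}.
size 0: {}; under {} L still reaches {E,H,N,P} ∋ P.
{N}: L⊥P given {N} in G with L→· removed — back-door holds.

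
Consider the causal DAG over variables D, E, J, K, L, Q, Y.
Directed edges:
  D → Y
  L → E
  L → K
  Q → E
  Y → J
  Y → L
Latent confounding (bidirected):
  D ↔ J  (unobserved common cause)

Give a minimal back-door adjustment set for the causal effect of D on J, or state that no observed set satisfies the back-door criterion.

D→J: no observed back-door set.

desc(D)\{D}={E,J,K,L,Y}; candidates ⊆ {Q}.
D↔J: latent back-door arc(s) into D.
size 0: {}; under {} D still reaches {J} ∋ J.
size 1: {Q}; under {Q} D still reaches {J} ∋ J.
D↔J cannot be blocked by any observed set — no back-door set.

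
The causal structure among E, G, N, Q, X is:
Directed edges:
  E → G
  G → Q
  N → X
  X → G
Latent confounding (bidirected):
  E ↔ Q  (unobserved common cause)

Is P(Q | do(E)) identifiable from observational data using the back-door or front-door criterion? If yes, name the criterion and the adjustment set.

P(Q|do(E)): frontdoor, adjust for {G}.

desc(E)\{E}={G,Q}; candidates ⊆ {N,X}.
E↔Q: latent back-door arc(s) into E.
size 0: {}; under {} E still reaches {Q} ∋ Q.
size 1: {N}, {X}; under {N} E still reaches {Q} ∋ Q.
size 2: {N,X}; under {N,X} E still reaches {Q} ∋ Q.
E↔Q cannot be blocked by any observed set — no back-door set.
{G}: (i) intercepts every directed E→Q path; (ii) no back-door E→{G}; (iii) {E} blocks every back-door {G}→Q. Front-door holds.
P(Q|do(E)) = Σ_{G} P(G|E) Σ_{E'} P(Q|G,E')P(E').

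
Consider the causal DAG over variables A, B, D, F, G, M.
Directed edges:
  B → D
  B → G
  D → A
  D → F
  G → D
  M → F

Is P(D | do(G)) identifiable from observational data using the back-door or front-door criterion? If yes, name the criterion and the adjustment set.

P(D|do(G)): backdoor, adjust for {B}.

desc(G)\{G}={A,D,F}; candidates ⊆ {B,M}.
size 0: {}; under {} G still reaches {A,B,D,F} ∋ D.
{B}: G⊥D given {B} in G with G→· removed — back-door holds.
P(D|do(G)) = Σ_{B} P(D|G,B)·P(B).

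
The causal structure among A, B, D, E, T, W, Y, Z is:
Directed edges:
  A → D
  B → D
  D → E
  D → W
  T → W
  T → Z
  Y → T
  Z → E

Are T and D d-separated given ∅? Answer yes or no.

Yes — T ⊥ D | ∅.

Bayes-Ball from T | ∅ reaches {E,W,Y,Z}.
D ∉ reach(T|∅) ⇒ T ⊥ D | ∅.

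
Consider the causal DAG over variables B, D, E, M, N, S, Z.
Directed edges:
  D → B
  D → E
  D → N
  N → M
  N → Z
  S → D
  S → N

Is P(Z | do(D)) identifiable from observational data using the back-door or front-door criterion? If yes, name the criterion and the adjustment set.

desc(D)\{D}={B,E,M,N,Z}; candidates ⊆ {S}.
size 0: {}; under {} D still reaches {M,N,S,Z} ∋ Z.
{S}: D⊥Z given {S} in G with D→· removed — back-door holds.
P(Z|do(D)) = Σ_{S} P(Z|D,S)·P(S).

P(Z|do(D)): backdoor, adjust for {S}.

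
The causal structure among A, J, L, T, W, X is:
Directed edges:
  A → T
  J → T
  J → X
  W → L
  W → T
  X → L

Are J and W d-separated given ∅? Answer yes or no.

Bayes-Ball from J | ∅ reaches {L,T,X}.
W ∉ reach(J|∅) ⇒ J ⊥ W | ∅.

Yes — J ⊥ W | ∅.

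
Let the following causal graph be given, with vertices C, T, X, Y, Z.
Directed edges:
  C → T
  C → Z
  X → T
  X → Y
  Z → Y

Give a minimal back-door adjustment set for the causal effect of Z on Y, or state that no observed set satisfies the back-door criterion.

desc(Z)\{Z}={Y}; candidates ⊆ {C,T,X}.
∅: Z⊥Y given ∅ in G with Z→· removed — back-door holds.

Z→Y: minimal back-door set ∅.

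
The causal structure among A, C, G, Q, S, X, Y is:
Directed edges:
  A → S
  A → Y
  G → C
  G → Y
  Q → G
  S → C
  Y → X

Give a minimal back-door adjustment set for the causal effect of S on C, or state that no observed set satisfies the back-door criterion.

S→C: minimal back-door set ∅.

desc(S)\{S}={C}; candidates ⊆ {A,G,Q,X,Y}.
∅: S⊥C given ∅ in G with S→· removed — back-door holds.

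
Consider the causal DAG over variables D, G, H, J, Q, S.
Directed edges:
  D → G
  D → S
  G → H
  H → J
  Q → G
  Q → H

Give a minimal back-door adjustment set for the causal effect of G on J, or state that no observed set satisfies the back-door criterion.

G→J: minimal back-door set {Q}.

desc(G)\{G}={H,J}; candidates ⊆ {D,Q,S}.
size 0: {}; under {} G still reaches {D,H,J,Q,S} ∋ J.
{Q}: G⊥J given {Q} in G with G→· removed — back-door holds.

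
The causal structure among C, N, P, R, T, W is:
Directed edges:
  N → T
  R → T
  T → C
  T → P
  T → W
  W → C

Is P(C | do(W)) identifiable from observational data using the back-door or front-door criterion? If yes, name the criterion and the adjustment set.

P(C|do(W)): backdoor, adjust for {T}.

desc(W)\{W}={C}; candidates ⊆ {N,P,R,T}.
size 0: {}; under {} W still reaches {C,N,P,R,T} ∋ C.
{T}: W⊥C given {T} in G with W→· removed — back-door holds.
P(C|do(W)) = Σ_{T} P(C|W,T)·P(T).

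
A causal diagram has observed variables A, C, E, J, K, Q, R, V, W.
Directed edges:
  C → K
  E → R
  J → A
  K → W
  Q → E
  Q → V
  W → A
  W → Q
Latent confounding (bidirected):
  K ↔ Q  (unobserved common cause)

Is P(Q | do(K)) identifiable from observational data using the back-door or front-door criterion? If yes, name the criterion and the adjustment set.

desc(K)\{K}={A,E,Q,R,V,W}; candidates ⊆ {C,J}.
K↔Q: latent back-door arc(s) into K.
size 0: {}; under {} K still reaches {C,E,Q,R,V} ∋ Q.
size 1: {C}, {J}; under {C} K still reaches {E,Q,R,V} ∋ Q.
size 2: {C,J}; under {C,J} K still reaches {E,Q,R,V} ∋ Q.
K↔Q cannot be blocked by any observed set — no back-door set.
{W}: (i) intercepts every directed K→Q path; (ii) no back-door K→{W}; (iii) {K} blocks every back-door {W}→Q. Front-door holds.
P(Q|do(K)) = Σ_{W} P(W|K) Σ_{K'} P(Q|W,K')P(K').

P(Q|do(K)): frontdoor, adjust for {W}.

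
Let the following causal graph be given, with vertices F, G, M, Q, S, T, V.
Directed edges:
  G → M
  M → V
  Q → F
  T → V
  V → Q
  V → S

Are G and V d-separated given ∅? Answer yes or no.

No — G and V are d-connected given ∅.

Bayes-Ball from G | ∅ reaches {F,M,Q,S,V}.
V ∈ reach(G|∅) ⇒ G ⊥̸ V | ∅.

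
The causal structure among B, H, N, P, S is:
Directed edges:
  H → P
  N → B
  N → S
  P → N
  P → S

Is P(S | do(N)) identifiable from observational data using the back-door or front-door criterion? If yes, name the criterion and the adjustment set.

desc(N)\{N}={B,S}; candidates ⊆ {H,P}.
size 0: {}; under {} N still reaches {H,P,S} ∋ S.
{P}: N⊥S given {P} in G with N→· removed — back-door holds.
P(S|do(N)) = Σ_{P} P(S|N,P)·P(P).

P(S|do(N)): backdoor, adjust for {P}.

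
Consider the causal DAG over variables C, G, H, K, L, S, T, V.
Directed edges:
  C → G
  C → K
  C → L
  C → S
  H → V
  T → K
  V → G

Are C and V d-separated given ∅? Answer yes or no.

Bayes-Ball from C | ∅ reaches {G,K,L,S}.
V ∉ reach(C|∅) ⇒ C ⊥ V | ∅.

Yes — C ⊥ V | ∅.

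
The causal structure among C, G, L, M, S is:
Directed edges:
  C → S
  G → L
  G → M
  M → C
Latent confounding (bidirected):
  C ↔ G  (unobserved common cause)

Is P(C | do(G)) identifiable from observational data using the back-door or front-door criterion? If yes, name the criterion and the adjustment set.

desc(G)\{G}={C,L,M,S}; candidates ⊆ {—}.
G↔C: latent back-door arc(s) into G.
size 0: {}; under {} G still reaches {C,S} ∋ C.
G↔C cannot be blocked by any observed set — no back-door set.
{M}: (i) intercepts every directed G→C path; (ii) no back-door G→{M}; (iii) {G} blocks every back-door {M}→C. Front-door holds.
P(C|do(G)) = Σ_{M} P(M|G) Σ_{G'} P(C|M,G')P(G').

P(C|do(G)): frontdoor, adjust for {M}.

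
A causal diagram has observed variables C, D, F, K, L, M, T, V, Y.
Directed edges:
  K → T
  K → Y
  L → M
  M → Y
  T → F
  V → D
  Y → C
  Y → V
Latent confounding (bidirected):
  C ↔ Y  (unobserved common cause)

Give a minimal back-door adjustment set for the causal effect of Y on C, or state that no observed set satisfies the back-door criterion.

desc(Y)\{Y}={C,D,V}; candidates ⊆ {F,K,L,M,T}.
Y↔C: latent back-door arc(s) into Y.
size 0: {}; under {} Y still reaches {C,F,K,L,M,T} ∋ C.
size 1: {F}, {K}, {L} …(+2); under {F} Y still reaches {C,K,L,M,T} ∋ C.
size 2: {F,K}, {F,L}, {F,M} …(+7); under {F,K} Y still reaches {C,L,M} ∋ C.
Y↔C cannot be blocked by any observed set — no back-door set.

Y→C: no observed back-door set.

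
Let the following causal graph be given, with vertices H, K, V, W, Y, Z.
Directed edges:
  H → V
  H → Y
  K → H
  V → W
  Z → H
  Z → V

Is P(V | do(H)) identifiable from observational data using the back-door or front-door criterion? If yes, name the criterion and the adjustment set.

desc(H)\{H}={V,W,Y}; candidates ⊆ {K,Z}.
size 0: {}; under {} H still reaches {K,V,W,Z} ∋ V.
{Z}: H⊥V given {Z} in G with H→· removed — back-door holds.
P(V|do(H)) = Σ_{Z} P(V|H,Z)·P(Z).

P(V|do(H)): backdoor, adjust for {Z}.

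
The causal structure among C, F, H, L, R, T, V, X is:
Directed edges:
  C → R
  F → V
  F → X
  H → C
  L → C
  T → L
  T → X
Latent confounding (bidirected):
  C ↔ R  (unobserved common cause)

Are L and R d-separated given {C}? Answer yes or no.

Bayes-Ball from L | {C} reaches {H,R,T,X}.
R ∈ reach(L|{C}) ⇒ L ⊥̸ R | {C}.

No — L and R are d-connected given {C}.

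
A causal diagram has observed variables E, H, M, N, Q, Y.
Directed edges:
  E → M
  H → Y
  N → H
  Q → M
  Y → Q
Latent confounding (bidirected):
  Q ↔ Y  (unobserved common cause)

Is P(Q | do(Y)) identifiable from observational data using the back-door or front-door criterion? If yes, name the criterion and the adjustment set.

desc(Y)\{Y}={M,Q}; candidates ⊆ {E,H,N}.
Y↔Q: latent back-door arc(s) into Y.
size 0: {}; under {} Y still reaches {H,M,N,Q} ∋ Q.
size 1: {E}, {H}, {N}; under {E} Y still reaches {H,M,N,Q} ∋ Q.
size 2: {E,H}, {E,N}, {H,N}; under {E,H} Y still reaches {M,Q} ∋ Q.
Y↔Q cannot be blocked by any observed set — no back-door set.
No mediator lies on a directed Y→…→Q path.
Neither criterion identifies P(Q|do(Y)) in this graph.

P(Q|do(Y)): not identifiable (no BD/FD set).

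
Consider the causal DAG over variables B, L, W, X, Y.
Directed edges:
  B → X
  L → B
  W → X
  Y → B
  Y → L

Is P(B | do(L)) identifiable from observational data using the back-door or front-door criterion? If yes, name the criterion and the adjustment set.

desc(L)\{L}={B,X}; candidates ⊆ {W,Y}.
size 0: {}; under {} L still reaches {B,X,Y} ∋ B.
{Y}: L⊥B given {Y} in G with L→· removed — back-door holds.
P(B|do(L)) = Σ_{Y} P(B|L,Y)·P(Y).

P(B|do(L)): backdoor, adjust for {Y}.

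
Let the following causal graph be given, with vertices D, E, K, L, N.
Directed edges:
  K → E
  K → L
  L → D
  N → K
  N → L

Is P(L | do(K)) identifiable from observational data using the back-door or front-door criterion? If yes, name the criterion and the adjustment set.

P(L|do(K)): backdoor, adjust for {N}.

desc(K)\{K}={D,E,L}; candidates ⊆ {N}.
size 0: {}; under {} K still reaches {D,L,N} ∋ L.
{N}: K⊥L given {N} in G with K→· removed — back-door holds.
P(L|do(K)) = Σ_{N} P(L|K,N)·P(N).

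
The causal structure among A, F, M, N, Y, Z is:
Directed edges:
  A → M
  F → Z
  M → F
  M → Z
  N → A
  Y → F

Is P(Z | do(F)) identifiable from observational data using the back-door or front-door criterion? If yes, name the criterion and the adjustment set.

P(Z|do(F)): backdoor, adjust for {M}.

desc(F)\{F}={Z}; candidates ⊆ {A,M,N,Y}.
size 0: {}; under {} F still reaches {A,M,N,Y,Z} ∋ Z.
{M}: F⊥Z given {M} in G with F→· removed — back-door holds.
P(Z|do(F)) = Σ_{M} P(Z|F,M)·P(M).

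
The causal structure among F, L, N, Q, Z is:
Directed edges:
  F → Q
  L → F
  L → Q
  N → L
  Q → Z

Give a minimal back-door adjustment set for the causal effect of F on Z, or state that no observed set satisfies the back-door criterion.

F→Z: minimal back-door set {L}.

desc(F)\{F}={Q,Z}; candidates ⊆ {L,N}.
size 0: {}; under {} F still reaches {L,N,Q,Z} ∋ Z.
{L}: F⊥Z given {L} in G with F→· removed — back-door holds.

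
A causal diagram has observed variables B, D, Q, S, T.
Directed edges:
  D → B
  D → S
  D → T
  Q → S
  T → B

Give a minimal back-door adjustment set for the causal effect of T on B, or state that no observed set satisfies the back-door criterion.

desc(T)\{T}={B}; candidates ⊆ {D,Q,S}.
size 0: {}; under {} T still reaches {B,D,S} ∋ B.
{D}: T⊥B given {D} in G with T→· removed — back-door holds.

T→B: minimal back-door set {D}.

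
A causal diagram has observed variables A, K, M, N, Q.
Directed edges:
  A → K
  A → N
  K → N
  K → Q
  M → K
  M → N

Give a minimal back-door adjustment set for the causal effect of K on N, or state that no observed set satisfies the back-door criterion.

K→N: minimal back-door set {A, M}.

desc(K)\{K}={N,Q}; candidates ⊆ {A,M}.
size 0: {}; under {} K still reaches {A,M,N} ∋ N.
size 1: {A}, {M}; under {A} K still reaches {M,N} ∋ N.
{A,M}: K⊥N given {A,M} in G with K→· removed — back-door holds.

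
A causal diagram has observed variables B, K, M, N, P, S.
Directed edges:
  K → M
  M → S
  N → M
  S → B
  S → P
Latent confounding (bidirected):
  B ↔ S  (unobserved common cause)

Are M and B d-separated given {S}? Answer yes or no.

Bayes-Ball from M | {S} reaches {B,K,N}.
B ∈ reach(M|{S}) ⇒ M ⊥̸ B | {S}.

No — M and B are d-connected given {S}.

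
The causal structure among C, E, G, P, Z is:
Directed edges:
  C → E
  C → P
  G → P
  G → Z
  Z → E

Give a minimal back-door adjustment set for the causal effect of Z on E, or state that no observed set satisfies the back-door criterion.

desc(Z)\{Z}={E}; candidates ⊆ {C,G,P}.
∅: Z⊥E given ∅ in G with Z→· removed — back-door holds.

Z→E: minimal back-door set ∅.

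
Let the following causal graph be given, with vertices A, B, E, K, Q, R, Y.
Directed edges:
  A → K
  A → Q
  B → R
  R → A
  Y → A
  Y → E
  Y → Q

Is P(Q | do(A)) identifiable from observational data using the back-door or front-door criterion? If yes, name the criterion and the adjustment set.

P(Q|do(A)): backdoor, adjust for {Y}.

desc(A)\{A}={K,Q}; candidates ⊆ {B,E,R,Y}.
size 0: {}; under {} A still reaches {B,E,Q,R,Y} ∋ Q.
{Y}: A⊥Q given {Y} in G with A→· removed — back-door holds.
P(Q|do(A)) = Σ_{Y} P(Q|A,Y)·P(Y).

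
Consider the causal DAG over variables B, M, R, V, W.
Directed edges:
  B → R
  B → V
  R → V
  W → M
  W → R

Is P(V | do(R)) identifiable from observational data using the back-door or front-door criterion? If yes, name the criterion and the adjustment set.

P(V|do(R)): backdoor, adjust for {B}.

desc(R)\{R}={V}; candidates ⊆ {B,M,W}.
size 0: {}; under {} R still reaches {B,M,V,W} ∋ V.
{B}: R⊥V given {B} in G with R→· removed — back-door holds.
P(V|do(R)) = Σ_{B} P(V|R,B)·P(B).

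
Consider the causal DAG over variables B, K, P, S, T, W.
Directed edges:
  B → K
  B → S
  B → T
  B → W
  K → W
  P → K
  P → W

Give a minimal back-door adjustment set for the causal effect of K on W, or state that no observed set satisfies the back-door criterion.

K→W: minimal back-door set {B, P}.

desc(K)\{K}={W}; candidates ⊆ {B,P,S,T}.
size 0: {}; under {} K still reaches {B,P,S,T,W} ∋ W.
size 1: {B}, {P}, {S} …(+1); under {B} K still reaches {P,W} ∋ W.
{B,P}: K⊥W given {B,P} in G with K→· removed — back-door holds.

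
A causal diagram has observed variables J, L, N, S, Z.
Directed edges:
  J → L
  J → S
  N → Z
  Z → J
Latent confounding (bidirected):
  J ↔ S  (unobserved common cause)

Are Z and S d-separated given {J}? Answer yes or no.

Bayes-Ball from Z | {J} reaches {N,S}.
S ∈ reach(Z|{J}) ⇒ Z ⊥̸ S | {J}.

No — Z and S are d-connected given {J}.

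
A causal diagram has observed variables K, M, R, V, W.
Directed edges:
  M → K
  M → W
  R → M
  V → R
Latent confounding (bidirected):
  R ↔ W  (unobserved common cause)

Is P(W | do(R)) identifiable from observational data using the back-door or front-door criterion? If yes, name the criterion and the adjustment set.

desc(R)\{R}={K,M,W}; candidates ⊆ {V}.
R↔W: latent back-door arc(s) into R.
size 0: {}; under {} R still reaches {V,W} ∋ W.
size 1: {V}; under {V} R still reaches {W} ∋ W.
R↔W cannot be blocked by any observed set — no back-door set.
{M}: (i) intercepts every directed R→W path; (ii) no back-door R→{M}; (iii) {R} blocks every back-door {M}→W. Front-door holds.
P(W|do(R)) = Σ_{M} P(M|R) Σ_{R'} P(W|M,R')P(R').

P(W|do(R)): frontdoor, adjust for {M}.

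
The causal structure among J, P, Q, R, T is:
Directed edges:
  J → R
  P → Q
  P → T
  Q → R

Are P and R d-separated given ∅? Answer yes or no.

Bayes-Ball from P | ∅ reaches {Q,R,T}.
R ∈ reach(P|∅) ⇒ P ⊥̸ R | ∅.

No — P and R are d-connected given ∅.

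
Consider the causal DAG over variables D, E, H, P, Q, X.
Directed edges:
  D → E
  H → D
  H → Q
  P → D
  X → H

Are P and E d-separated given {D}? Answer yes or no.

Bayes-Ball from P | {D} reaches {H,Q,X}.
E ∉ reach(P|{D}) ⇒ P ⊥ E | {D}.

Yes — P ⊥ E | {D}.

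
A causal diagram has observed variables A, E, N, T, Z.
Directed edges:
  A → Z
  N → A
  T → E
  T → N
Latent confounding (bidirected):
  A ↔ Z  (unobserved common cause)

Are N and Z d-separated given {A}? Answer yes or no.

Bayes-Ball from N | {A} reaches {E,T,Z}.
Z ∈ reach(N|{A}) ⇒ N ⊥̸ Z | {A}.

No — N and Z are d-connected given {A}.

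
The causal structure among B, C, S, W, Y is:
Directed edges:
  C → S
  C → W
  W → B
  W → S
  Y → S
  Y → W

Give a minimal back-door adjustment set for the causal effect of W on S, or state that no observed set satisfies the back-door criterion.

W→S: minimal back-door set {C, Y}.

desc(W)\{W}={B,S}; candidates ⊆ {C,Y}.
size 0: {}; under {} W still reaches {C,S,Y} ∋ S.
size 1: {C}, {Y}; under {C} W still reaches {S,Y} ∋ S.
{C,Y}: W⊥S given {C,Y} in G with W→· removed — back-door holds.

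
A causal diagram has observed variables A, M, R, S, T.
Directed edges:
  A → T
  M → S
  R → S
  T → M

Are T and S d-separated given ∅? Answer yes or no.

No — T and S are d-connected given ∅.

Bayes-Ball from T | ∅ reaches {A,M,S}.
S ∈ reach(T|∅) ⇒ T ⊥̸ S | ∅.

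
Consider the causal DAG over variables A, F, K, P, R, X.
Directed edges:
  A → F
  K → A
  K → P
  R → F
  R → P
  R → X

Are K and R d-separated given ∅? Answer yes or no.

Yes — K ⊥ R | ∅.

Bayes-Ball from K | ∅ reaches {A,F,P}.
R ∉ reach(K|∅) ⇒ K ⊥ R | ∅.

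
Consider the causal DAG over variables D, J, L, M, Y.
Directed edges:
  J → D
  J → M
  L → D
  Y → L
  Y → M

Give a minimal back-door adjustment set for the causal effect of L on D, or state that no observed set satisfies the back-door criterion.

L→D: minimal back-door set ∅.

desc(L)\{L}={D}; candidates ⊆ {J,M,Y}.
∅: L⊥D given ∅ in G with L→· removed — back-door holds.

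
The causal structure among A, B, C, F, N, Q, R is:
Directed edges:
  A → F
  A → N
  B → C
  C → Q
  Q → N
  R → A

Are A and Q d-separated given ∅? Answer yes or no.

Yes — A ⊥ Q | ∅.

Bayes-Ball from A | ∅ reaches {F,N,R}.
Q ∉ reach(A|∅) ⇒ A ⊥ Q | ∅.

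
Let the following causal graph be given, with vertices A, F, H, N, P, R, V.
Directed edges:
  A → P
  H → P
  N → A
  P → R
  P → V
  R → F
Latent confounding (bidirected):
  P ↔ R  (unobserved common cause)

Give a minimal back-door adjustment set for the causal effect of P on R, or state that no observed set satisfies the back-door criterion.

P→R: no observed back-door set.

desc(P)\{P}={F,R,V}; candidates ⊆ {A,H,N}.
P↔R: latent back-door arc(s) into P.
size 0: {}; under {} P still reaches {A,F,H,N,R} ∋ R.
size 1: {A}, {H}, {N}; under {A} P still reaches {F,H,R} ∋ R.
size 2: {A,H}, {A,N}, {H,N}; under {A,H} P still reaches {F,R} ∋ R.
P↔R cannot be blocked by any observed set — no back-door set.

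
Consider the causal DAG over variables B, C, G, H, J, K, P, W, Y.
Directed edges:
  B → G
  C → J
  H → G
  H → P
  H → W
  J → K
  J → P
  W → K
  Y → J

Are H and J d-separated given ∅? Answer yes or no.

Yes — H ⊥ J | ∅.

Bayes-Ball from H | ∅ reaches {G,K,P,W}.
J ∉ reach(H|∅) ⇒ H ⊥ J | ∅.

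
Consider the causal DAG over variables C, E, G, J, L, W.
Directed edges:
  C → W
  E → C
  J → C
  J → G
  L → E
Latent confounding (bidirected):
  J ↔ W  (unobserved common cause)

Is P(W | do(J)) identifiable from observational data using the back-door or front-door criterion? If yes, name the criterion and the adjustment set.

P(W|do(J)): frontdoor, adjust for {C}.

desc(J)\{J}={C,G,W}; candidates ⊆ {E,L}.
J↔W: latent back-door arc(s) into J.
size 0: {}; under {} J still reaches {W} ∋ W.
size 1: {E}, {L}; under {E} J still reaches {W} ∋ W.
size 2: {E,L}; under {E,L} J still reaches {W} ∋ W.
J↔W cannot be blocked by any observed set — no back-door set.
{C}: (i) intercepts every directed J→W path; (ii) no back-door J→{C}; (iii) {J} blocks every back-door {C}→W. Front-door holds.
P(W|do(J)) = Σ_{C} P(C|J) Σ_{J'} P(W|C,J')P(J').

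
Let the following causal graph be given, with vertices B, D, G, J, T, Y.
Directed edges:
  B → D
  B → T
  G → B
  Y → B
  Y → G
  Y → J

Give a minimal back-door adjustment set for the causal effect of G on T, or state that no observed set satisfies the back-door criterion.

desc(G)\{G}={B,D,T}; candidates ⊆ {J,Y}.
size 0: {}; under {} G still reaches {B,D,J,T,Y} ∋ T.
{Y}: G⊥T given {Y} in G with G→· removed — back-door holds.

G→T: minimal back-door set {Y}.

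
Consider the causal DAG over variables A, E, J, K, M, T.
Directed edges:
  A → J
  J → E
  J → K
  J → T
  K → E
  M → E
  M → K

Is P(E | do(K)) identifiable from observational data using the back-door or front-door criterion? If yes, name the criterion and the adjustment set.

P(E|do(K)): backdoor, adjust for {J, M}.

desc(K)\{K}={E}; candidates ⊆ {A,J,M,T}.
size 0: {}; under {} K still reaches {A,E,J,M,T} ∋ E.
size 1: {A}, {J}, {M} …(+1); under {A} K still reaches {E,J,M,T} ∋ E.
{J,M}: K⊥E given {J,M} in G with K→· removed — back-door holds.
P(E|do(K)) = Σ_{J,M} P(E|K,J,M)·P(J,M).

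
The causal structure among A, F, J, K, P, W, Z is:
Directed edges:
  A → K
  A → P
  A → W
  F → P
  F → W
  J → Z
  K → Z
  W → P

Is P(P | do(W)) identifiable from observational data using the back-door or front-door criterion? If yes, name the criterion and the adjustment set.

P(P|do(W)): backdoor, adjust for {A, F}.

desc(W)\{W}={P}; candidates ⊆ {A,F,J,K,Z}.
size 0: {}; under {} W still reaches {A,F,K,P,Z} ∋ P.
size 1: {A}, {F}, {J} …(+2); under {A} W still reaches {F,P} ∋ P.
{A,F}: W⊥P given {A,F} in G with W→· removed — back-door holds.
P(P|do(W)) = Σ_{A,F} P(P|W,A,F)·P(A,F).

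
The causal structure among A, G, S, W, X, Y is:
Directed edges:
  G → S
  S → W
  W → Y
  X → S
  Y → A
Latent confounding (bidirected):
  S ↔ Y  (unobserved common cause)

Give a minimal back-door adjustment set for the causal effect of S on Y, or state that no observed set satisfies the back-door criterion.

S→Y: no observed back-door set.

desc(S)\{S}={A,W,Y}; candidates ⊆ {G,X}.
S↔Y: latent back-door arc(s) into S.
size 0: {}; under {} S still reaches {A,G,X,Y} ∋ Y.
size 1: {G}, {X}; under {G} S still reaches {A,X,Y} ∋ Y.
size 2: {G,X}; under {G,X} S still reaches {A,Y} ∋ Y.
S↔Y cannot be blocked by any observed set — no back-door set.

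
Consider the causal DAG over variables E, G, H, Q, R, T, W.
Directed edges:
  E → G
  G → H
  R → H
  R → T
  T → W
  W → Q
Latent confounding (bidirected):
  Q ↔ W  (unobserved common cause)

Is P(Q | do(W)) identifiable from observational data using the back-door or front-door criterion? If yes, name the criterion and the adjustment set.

desc(W)\{W}={Q}; candidates ⊆ {E,G,H,R,T}.
W↔Q: latent back-door arc(s) into W.
size 0: {}; under {} W still reaches {H,Q,R,T} ∋ Q.
size 1: {E}, {G}, {H} …(+2); under {E} W still reaches {H,Q,R,T} ∋ Q.
size 2: {E,G}, {E,H}, {E,R} …(+7); under {E,G} W still reaches {H,Q,R,T} ∋ Q.
W↔Q cannot be blocked by any observed set — no back-door set.
No mediator lies on a directed W→…→Q path.
Neither criterion identifies P(Q|do(W)) in this graph.

P(Q|do(W)): not identifiable (no BD/FD set).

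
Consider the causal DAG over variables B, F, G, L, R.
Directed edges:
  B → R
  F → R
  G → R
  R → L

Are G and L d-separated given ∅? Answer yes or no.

Bayes-Ball from G | ∅ reaches {L,R}.
L ∈ reach(G|∅) ⇒ G ⊥̸ L | ∅.

No — G and L are d-connected given ∅.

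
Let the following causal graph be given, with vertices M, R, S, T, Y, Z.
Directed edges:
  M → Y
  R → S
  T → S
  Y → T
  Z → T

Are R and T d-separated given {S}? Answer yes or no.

Bayes-Ball from R | {S} reaches {M,T,Y,Z}.
T ∈ reach(R|{S}) ⇒ R ⊥̸ T | {S}.

No — R and T are d-connected given {S}.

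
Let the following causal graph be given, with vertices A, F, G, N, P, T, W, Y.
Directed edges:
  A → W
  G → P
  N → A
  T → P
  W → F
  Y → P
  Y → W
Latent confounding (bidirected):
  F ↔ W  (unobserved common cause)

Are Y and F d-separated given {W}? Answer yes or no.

No — Y and F are d-connected given {W}.

Bayes-Ball from Y | {W} reaches {A,F,N,P}.
F ∈ reach(Y|{W}) ⇒ Y ⊥̸ F | {W}.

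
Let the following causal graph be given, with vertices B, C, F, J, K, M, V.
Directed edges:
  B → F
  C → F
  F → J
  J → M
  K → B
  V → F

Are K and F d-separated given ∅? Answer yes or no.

No — K and F are d-connected given ∅.

Bayes-Ball from K | ∅ reaches {B,F,J,M}.
F ∈ reach(K|∅) ⇒ K ⊥̸ F | ∅.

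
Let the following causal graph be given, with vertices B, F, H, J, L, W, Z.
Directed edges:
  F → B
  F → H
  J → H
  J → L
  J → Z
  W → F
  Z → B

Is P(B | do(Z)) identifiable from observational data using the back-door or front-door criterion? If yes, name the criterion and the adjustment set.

P(B|do(Z)): backdoor, adjust for ∅.

desc(Z)\{Z}={B}; candidates ⊆ {F,H,J,L,W}.
∅: Z⊥B given ∅ in G with Z→· removed — back-door holds.
P(B|do(Z)) = P(B|Z) — no adjustment needed.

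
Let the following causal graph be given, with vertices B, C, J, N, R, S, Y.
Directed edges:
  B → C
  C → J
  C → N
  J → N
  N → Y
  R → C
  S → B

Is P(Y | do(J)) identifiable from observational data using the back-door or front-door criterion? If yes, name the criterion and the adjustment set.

desc(J)\{J}={N,Y}; candidates ⊆ {B,C,R,S}.
size 0: {}; under {} J still reaches {B,C,N,R,S,Y} ∋ Y.
{C}: J⊥Y given {C} in G with J→· removed — back-door holds.
P(Y|do(J)) = Σ_{C} P(Y|J,C)·P(C).

P(Y|do(J)): backdoor, adjust for {C}.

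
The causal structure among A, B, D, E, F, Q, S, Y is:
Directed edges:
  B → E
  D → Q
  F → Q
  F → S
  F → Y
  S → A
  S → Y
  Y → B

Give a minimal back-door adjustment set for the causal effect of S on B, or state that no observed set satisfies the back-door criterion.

desc(S)\{S}={A,B,E,Y}; candidates ⊆ {D,F,Q}.
size 0: {}; under {} S still reaches {B,E,F,Q,Y} ∋ B.
{F}: S⊥B given {F} in G with S→· removed — back-door holds.

S→B: minimal back-door set {F}.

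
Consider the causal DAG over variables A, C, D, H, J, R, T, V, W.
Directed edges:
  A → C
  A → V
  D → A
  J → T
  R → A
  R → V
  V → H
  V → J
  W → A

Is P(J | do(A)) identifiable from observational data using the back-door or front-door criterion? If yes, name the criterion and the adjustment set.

P(J|do(A)): backdoor, adjust for {R}.

desc(A)\{A}={C,H,J,T,V}; candidates ⊆ {D,R,W}.
size 0: {}; under {} A still reaches {D,H,J,R,T,V,W} ∋ J.
{R}: A⊥J given {R} in G with A→· removed — back-door holds.
P(J|do(A)) = Σ_{R} P(J|A,R)·P(R).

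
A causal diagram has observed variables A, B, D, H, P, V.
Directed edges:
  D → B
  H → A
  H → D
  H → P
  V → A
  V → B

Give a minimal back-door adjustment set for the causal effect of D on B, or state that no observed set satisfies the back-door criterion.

D→B: minimal back-door set ∅.

desc(D)\{D}={B}; candidates ⊆ {A,H,P,V}.
∅: D⊥B given ∅ in G with D→· removed — back-door holds.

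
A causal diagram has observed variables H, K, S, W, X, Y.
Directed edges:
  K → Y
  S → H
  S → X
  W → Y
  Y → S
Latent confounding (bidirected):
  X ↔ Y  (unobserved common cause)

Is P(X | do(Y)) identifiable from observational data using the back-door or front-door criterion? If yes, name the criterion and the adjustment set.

P(X|do(Y)): frontdoor, adjust for {S}.

desc(Y)\{Y}={H,S,X}; candidates ⊆ {K,W}.
Y↔X: latent back-door arc(s) into Y.
size 0: {}; under {} Y still reaches {K,W,X} ∋ X.
size 1: {K}, {W}; under {K} Y still reaches {W,X} ∋ X.
size 2: {K,W}; under {K,W} Y still reaches {X} ∋ X.
Y↔X cannot be blocked by any observed set — no back-door set.
{S}: (i) intercepts every directed Y→X path; (ii) no back-door Y→{S}; (iii) {Y} blocks every back-door {S}→X. Front-door holds.
P(X|do(Y)) = Σ_{S} P(S|Y) Σ_{Y'} P(X|S,Y')P(Y').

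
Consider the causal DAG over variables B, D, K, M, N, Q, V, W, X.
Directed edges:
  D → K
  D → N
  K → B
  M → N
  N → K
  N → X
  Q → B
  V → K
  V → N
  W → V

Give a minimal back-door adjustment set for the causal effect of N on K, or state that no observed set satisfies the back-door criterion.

N→K: minimal back-door set {D, V}.

desc(N)\{N}={B,K,X}; candidates ⊆ {D,M,Q,V,W}.
size 0: {}; under {} N still reaches {B,D,K,M,V,W} ∋ K.
size 1: {D}, {M}, {Q} …(+2); under {D} N still reaches {B,K,M,V,W} ∋ K.
{D,V}: N⊥K given {D,V} in G with N→· removed — back-door holds.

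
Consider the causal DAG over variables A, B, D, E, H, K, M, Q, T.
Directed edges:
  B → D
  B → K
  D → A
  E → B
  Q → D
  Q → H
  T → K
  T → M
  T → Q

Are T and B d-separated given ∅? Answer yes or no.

Bayes-Ball from T | ∅ reaches {A,D,H,K,M,Q}.
B ∉ reach(T|∅) ⇒ T ⊥ B | ∅.

Yes — T ⊥ B | ∅.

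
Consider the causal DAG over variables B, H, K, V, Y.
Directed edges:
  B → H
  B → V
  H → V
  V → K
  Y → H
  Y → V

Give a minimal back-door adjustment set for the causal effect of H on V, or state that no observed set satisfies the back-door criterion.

desc(H)\{H}={K,V}; candidates ⊆ {B,Y}.
size 0: {}; under {} H still reaches {B,K,V,Y} ∋ V.
size 1: {B}, {Y}; under {B} H still reaches {K,V,Y} ∋ V.
{B,Y}: H⊥V given {B,Y} in G with H→· removed — back-door holds.

H→V: minimal back-door set {B, Y}.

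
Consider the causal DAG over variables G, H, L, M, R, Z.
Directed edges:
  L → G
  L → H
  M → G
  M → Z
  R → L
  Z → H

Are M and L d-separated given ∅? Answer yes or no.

Yes — M ⊥ L | ∅.

Bayes-Ball from M | ∅ reaches {G,H,Z}.
L ∉ reach(M|∅) ⇒ M ⊥ L | ∅.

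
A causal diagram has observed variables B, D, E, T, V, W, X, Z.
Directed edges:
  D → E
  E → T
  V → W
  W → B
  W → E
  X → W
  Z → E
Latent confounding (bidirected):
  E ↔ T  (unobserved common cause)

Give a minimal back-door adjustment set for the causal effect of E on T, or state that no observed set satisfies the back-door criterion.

E→T: no observed back-door set.

desc(E)\{E}={T}; candidates ⊆ {B,D,V,W,X,Z}.
E↔T: latent back-door arc(s) into E.
size 0: {}; under {} E still reaches {B,D,T,V,W,X,Z} ∋ T.
size 1: {B}, {D}, {V} …(+3); under {B} E still reaches {D,T,V,W,X,Z} ∋ T.
size 2: {B,D}, {B,V}, {B,W} …(+12); under {B,D} E still reaches {T,V,W,X,Z} ∋ T.
E↔T cannot be blocked by any observed set — no back-door set.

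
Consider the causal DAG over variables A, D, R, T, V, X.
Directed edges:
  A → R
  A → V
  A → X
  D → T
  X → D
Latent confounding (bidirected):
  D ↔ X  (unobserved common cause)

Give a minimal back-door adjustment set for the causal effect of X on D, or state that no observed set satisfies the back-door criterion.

X→D: no observed back-door set.

desc(X)\{X}={D,T}; candidates ⊆ {A,R,V}.
X↔D: latent back-door arc(s) into X.
size 0: {}; under {} X still reaches {A,D,R,T,V} ∋ D.
size 1: {A}, {R}, {V}; under {A} X still reaches {D,T} ∋ D.
size 2: {A,R}, {A,V}, {R,V}; under {A,R} X still reaches {D,T} ∋ D.
X↔D cannot be blocked by any observed set — no back-door set.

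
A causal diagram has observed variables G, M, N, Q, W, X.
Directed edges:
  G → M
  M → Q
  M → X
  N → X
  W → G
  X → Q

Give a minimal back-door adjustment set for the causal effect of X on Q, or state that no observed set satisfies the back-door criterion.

X→Q: minimal back-door set {M}.

desc(X)\{X}={Q}; candidates ⊆ {G,M,N,W}.
size 0: {}; under {} X still reaches {G,M,N,Q,W} ∋ Q.
{M}: X⊥Q given {M} in G with X→· removed — back-door holds.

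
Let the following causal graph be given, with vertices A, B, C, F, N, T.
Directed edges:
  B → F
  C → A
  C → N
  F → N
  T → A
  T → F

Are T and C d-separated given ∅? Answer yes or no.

Bayes-Ball from T | ∅ reaches {A,F,N}.
C ∉ reach(T|∅) ⇒ T ⊥ C | ∅.

Yes — T ⊥ C | ∅.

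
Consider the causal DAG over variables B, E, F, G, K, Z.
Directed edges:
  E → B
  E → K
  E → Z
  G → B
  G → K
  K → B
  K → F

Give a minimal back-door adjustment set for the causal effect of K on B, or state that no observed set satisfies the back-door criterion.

K→B: minimal back-door set {E, G}.

desc(K)\{K}={B,F}; candidates ⊆ {E,G,Z}.
size 0: {}; under {} K still reaches {B,E,G,Z} ∋ B.
size 1: {E}, {G}, {Z}; under {E} K still reaches {B,G} ∋ B.
{E,G}: K⊥B given {E,G} in G with K→· removed — back-door holds.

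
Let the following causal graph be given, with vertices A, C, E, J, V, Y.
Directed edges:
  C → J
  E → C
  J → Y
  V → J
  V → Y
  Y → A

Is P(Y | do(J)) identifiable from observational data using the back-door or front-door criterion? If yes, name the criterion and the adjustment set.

desc(J)\{J}={A,Y}; candidates ⊆ {C,E,V}.
size 0: {}; under {} J still reaches {A,C,E,V,Y} ∋ Y.
{V}: J⊥Y given {V} in G with J→· removed — back-door holds.
P(Y|do(J)) = Σ_{V} P(Y|J,V)·P(V).

P(Y|do(J)): backdoor, adjust for {V}.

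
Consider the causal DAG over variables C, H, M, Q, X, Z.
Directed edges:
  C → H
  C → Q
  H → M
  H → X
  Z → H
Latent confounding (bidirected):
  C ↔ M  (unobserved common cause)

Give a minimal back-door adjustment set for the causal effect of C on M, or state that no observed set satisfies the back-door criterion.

C→M: no observed back-door set.

desc(C)\{C}={H,M,Q,X}; candidates ⊆ {Z}.
C↔M: latent back-door arc(s) into C.
size 0: {}; under {} C still reaches {M} ∋ M.
size 1: {Z}; under {Z} C still reaches {M} ∋ M.
C↔M cannot be blocked by any observed set — no back-door set.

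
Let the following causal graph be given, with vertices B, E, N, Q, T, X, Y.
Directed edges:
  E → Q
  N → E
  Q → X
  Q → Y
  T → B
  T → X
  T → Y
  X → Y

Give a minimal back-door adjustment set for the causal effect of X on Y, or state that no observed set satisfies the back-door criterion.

desc(X)\{X}={Y}; candidates ⊆ {B,E,N,Q,T}.
size 0: {}; under {} X still reaches {B,E,N,Q,T,Y} ∋ Y.
size 1: {B}, {E}, {N} …(+2); under {B} X still reaches {E,N,Q,T,Y} ∋ Y.
{Q,T}: X⊥Y given {Q,T} in G with X→· removed — back-door holds.

X→Y: minimal back-door set {Q, T}.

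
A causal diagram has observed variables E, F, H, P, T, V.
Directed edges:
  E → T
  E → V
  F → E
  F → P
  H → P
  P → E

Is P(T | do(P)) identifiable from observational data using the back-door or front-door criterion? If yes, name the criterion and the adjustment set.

P(T|do(P)): backdoor, adjust for {F}.

desc(P)\{P}={E,T,V}; candidates ⊆ {F,H}.
size 0: {}; under {} P still reaches {E,F,H,T,V} ∋ T.
{F}: P⊥T given {F} in G with P→· removed — back-door holds.
P(T|do(P)) = Σ_{F} P(T|P,F)·P(F).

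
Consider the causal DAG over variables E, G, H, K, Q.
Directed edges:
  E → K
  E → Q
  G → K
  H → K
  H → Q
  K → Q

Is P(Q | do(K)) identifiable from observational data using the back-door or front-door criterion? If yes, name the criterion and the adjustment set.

P(Q|do(K)): backdoor, adjust for {E, H}.

desc(K)\{K}={Q}; candidates ⊆ {E,G,H}.
size 0: {}; under {} K still reaches {E,G,H,Q} ∋ Q.
size 1: {E}, {G}, {H}; under {E} K still reaches {G,H,Q} ∋ Q.
{E,H}: K⊥Q given {E,H} in G with K→· removed — back-door holds.
P(Q|do(K)) = Σ_{E,H} P(Q|K,E,H)·P(E,H).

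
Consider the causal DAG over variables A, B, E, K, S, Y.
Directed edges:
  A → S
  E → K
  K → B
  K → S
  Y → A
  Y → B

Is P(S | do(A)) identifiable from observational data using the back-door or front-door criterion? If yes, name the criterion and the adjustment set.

P(S|do(A)): backdoor, adjust for ∅.

desc(A)\{A}={S}; candidates ⊆ {B,E,K,Y}.
∅: A⊥S given ∅ in G with A→· removed — back-door holds.
P(S|do(A)) = P(S|A) — no adjustment needed.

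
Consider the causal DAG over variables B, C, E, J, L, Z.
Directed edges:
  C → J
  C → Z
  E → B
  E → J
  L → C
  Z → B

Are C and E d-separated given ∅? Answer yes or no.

Bayes-Ball from C | ∅ reaches {B,J,L,Z}.
E ∉ reach(C|∅) ⇒ C ⊥ E | ∅.

Yes — C ⊥ E | ∅.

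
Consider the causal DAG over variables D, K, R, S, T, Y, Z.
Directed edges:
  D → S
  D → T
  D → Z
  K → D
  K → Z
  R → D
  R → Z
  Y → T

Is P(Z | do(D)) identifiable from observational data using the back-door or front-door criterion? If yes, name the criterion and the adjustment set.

desc(D)\{D}={S,T,Z}; candidates ⊆ {K,R,Y}.
size 0: {}; under {} D still reaches {K,R,Z} ∋ Z.
size 1: {K}, {R}, {Y}; under {K} D still reaches {R,Z} ∋ Z.
{K,R}: D⊥Z given {K,R} in G with D→· removed — back-door holds.
P(Z|do(D)) = Σ_{K,R} P(Z|D,K,R)·P(K,R).

P(Z|do(D)): backdoor, adjust for {K, R}.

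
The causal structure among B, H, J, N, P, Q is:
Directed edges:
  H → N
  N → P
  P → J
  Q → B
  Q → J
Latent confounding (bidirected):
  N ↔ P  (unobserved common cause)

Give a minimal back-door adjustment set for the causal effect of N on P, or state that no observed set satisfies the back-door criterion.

desc(N)\{N}={J,P}; candidates ⊆ {B,H,Q}.
N↔P: latent back-door arc(s) into N.
size 0: {}; under {} N still reaches {H,J,P} ∋ P.
size 1: {B}, {H}, {Q}; under {B} N still reaches {H,J,P} ∋ P.
size 2: {B,H}, {B,Q}, {H,Q}; under {B,H} N still reaches {J,P} ∋ P.
N↔P cannot be blocked by any observed set — no back-door set.

N→P: no observed back-door set.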